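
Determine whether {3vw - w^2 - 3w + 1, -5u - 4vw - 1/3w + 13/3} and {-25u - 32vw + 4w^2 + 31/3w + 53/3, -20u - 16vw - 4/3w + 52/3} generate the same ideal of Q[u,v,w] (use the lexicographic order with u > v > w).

Two ideals are equal iff their reduced Gröbner bases coincide (the reduced basis is unique for a fixed ordering).
Buchberger on the first generating set:
f_1 = 3vw - w^2 - 3w + 1, LT = vw.
f_2 = -5u - 4vw - 1/3w + 13/3, LT = u.

The S-polynomials (S(f_1,f_2)) all reduce to 0 modulo the current basis, so we have a Gröbner basis.
Inter-reduce: drop elements whose leading term is divisible by another's, tail-reduce, and make monic.
Reduced Gröbner basis: {u + 4/15w^2 + 13/15w - 17/15, vw - 1/3w^2 - w + 1/3}.

Buchberger on the second generating set:
h_1 = -25u - 32vw + 4w^2 + 31/3w + 53/3, LT = u.
h_2 = -20u - 16vw - 4/3w + 52/3, LT = u.

S(h_1,h_2): lcm = u. S = 12/25vw - 4/25w^2 - 12/25w + 4/25.
  leading term vw: no divisor's leading term divides it; move 12/25vw to the remainder.
  leading term w^2: no divisor's leading term divides it; move -4/25w^2 to the remainder.
  leading term w: no divisor's leading term divides it; move -12/25w to the remainder.
  leading term 1: no divisor's leading term divides it; move 4/25 to the remainder.
  remainder 12/25vw - 4/25w^2 - 12/25w + 4/25 ≠ 0; add k_3 = 12/25vw - 4/25w^2 - 12/25w + 4/25 to the basis.

The other S-polynomials (S(h_1,k_3), S(h_2,k_3)) all reduce to 0 modulo the current basis, so we have a Gröbner basis.
Inter-reduce: drop elements whose leading term is divisible by another's, tail-reduce, and make monic.
Reduced Gröbner basis: {u + 4/15w^2 + 13/15w - 17/15, vw - 1/3w^2 - w + 1/3}.

The two bases agree; hence the ideals are identical.

Yes, the ideals are equal.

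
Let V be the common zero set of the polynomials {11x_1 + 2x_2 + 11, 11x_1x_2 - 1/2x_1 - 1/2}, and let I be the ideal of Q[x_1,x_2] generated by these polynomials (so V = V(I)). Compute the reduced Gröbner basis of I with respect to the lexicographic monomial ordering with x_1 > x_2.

G = {x_1 + 2/11x_2 + 1, x_2^2 + 60/11x_2}

f_1 = 11x_1 + 2x_2 + 11, LT = x_1.
f_2 = 11x_1x_2 - 1/2x_1 - 1/2, LT = x_1x_2.

S(f_1,f_2): lcm = x_1x_2. S = 1/22x_1 + 2/11x_2^2 + x_2 + 1/22.
  leading term x_1: subtract (1/242)·f_1 from 1/22x_1 + 2/11x_2^2 + x_2 + 1/22 → 2/11x_2^2 + 120/121x_2
  leading term x_2^2: no divisor's leading term divides it; move 2/11x_2^2 to the remainder.
  leading term x_2: no divisor's leading term divides it; move 120/121x_2 to the remainder.
  remainder 2/11x_2^2 + 120/121x_2 ≠ 0; add g_3 = 2/11x_2^2 + 120/121x_2 to the basis.

The other S-polynomials (S(f_1,g_3), S(f_2,g_3)) all reduce to 0 modulo the current basis, so we have a Gröbner basis.
Inter-reduce: drop elements whose leading term is divisible by another's, tail-reduce, and make monic.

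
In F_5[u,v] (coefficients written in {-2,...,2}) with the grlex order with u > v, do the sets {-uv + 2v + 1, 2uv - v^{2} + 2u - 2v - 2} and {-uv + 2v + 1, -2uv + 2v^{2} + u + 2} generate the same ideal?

Yes, the ideals are equal.

For a fixed monomial order, each ideal has a unique reduced Gröbner basis; comparing bases decides equality.
Buchberger on the first generating set:
f_1 = -uv + 2v + 1, LT = uv.
f_2 = 2uv - v^{2} + 2u - 2v - 2, LT = uv.

S(f_1,f_2): lcm = uv. S = -2v^{2} - u - v.
  reduce S modulo (f_1, f_2):
  remainder -2v^{2} - u - v ≠ 0; add g_3 = -2v^{2} - u - v to the basis.

S(f_1,g_3): lcm = uv^{2}. S = 2u^{2} + 2uv - 2v^{2} - v.
  reduce S modulo (f_1, f_2, g_3):
  remainder 2u^{2} + u - v + 2 ≠ 0; add g_4 = 2u^{2} + u - v + 2 to the basis.

The other S-polynomials (S(f_2,g_3), S(f_1,g_4), S(f_2,g_4), S(g_3,g_4)) all reduce to 0 modulo the current basis, so we have a Gröbner basis.
Inter-reduce: drop elements whose leading term is divisible by another's, tail-reduce, and make monic.
Reduced Gröbner basis: {u^{2} - 2u + 2v + 1, uv - 2v - 1, v^{2} - 2u - 2v}.

Buchberger on the second generating set:
h_1 = -uv + 2v + 1, LT = uv.
h_2 = -2uv + 2v^{2} + u + 2, LT = uv.

S(h_1,h_2): lcm = uv. S = v^{2} - 2u - 2v.
  reduce S modulo (h_1, h_2):
  remainder v^{2} - 2u - 2v ≠ 0; add k_3 = v^{2} - 2u - 2v to the basis.

S(h_1,k_3): lcm = uv^{2}. S = 2u^{2} + 2uv - 2v^{2} - v.
  reduce S modulo (h_1, h_2, k_3):
  remainder 2u^{2} + u - v + 2 ≠ 0; add k_4 = 2u^{2} + u - v + 2 to the basis.

The other S-polynomials (S(h_2,k_3), S(h_1,k_4), S(h_2,k_4), S(k_3,k_4)) all reduce to 0 modulo the current basis, so we have a Gröbner basis.
Inter-reduce: drop elements whose leading term is divisible by another's, tail-reduce, and make monic.
Reduced Gröbner basis: {u^{2} - 2u + 2v + 1, uv - 2v - 1, v^{2} - 2u - 2v}.

Same reduced basis, so the two generating sets span the same ideal.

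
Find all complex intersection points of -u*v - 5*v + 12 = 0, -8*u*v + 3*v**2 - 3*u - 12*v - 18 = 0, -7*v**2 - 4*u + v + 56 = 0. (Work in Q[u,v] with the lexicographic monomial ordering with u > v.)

{(-1, 3)}

Compute a lex Gröbner basis by Buchberger's algorithm.
f_1 = -u*v - 5*v + 12, LT = u*v.
f_2 = -8*u*v - 3*u + 3*v**2 - 12*v - 18, LT = u*v.
f_3 = -4*u - 7*v**2 + v + 56, LT = u.

S(f_1,f_2): lcm = u*v. S = -3/8*u + 3/8*v**2 + 7/2*v - 57/4.
  leading term u: subtract (3/32)·f_3 from -3/8*u + 3/8*v**2 + 7/2*v - 57/4 → 33/32*v**2 + 109/32*v - 39/2
  leading term v**2: no divisor's leading term divides it; move 33/32*v**2 to the remainder.
  leading term v: no divisor's leading term divides it; move 109/32*v to the remainder.
  leading term 1: no divisor's leading term divides it; move -39/2 to the remainder.
  remainder 33/32*v**2 + 109/32*v - 39/2 ≠ 0; add h_4 = 33/32*v**2 + 109/32*v - 39/2 to the basis.

S(f_1,f_3): lcm = u*v. S = -7/4*v**3 + 1/4*v**2 + 19*v - 12.
  leading term v**3: subtract (-56/33*v)·h_4 from -7/4*v**3 + 1/4*v**2 + 19*v - 12 → 199/33*v**2 - 155/11*v - 12
  leading term v**2: subtract (6368/1089)·h_4 from 199/33*v**2 - 155/11*v - 12 → -37036/1089*v + 37036/363
  leading term v: no divisor's leading term divides it; move -37036/1089*v to the remainder.
  leading term 1: no divisor's leading term divides it; move 37036/363 to the remainder.
  remainder -37036/1089*v + 37036/363 ≠ 0; add h_5 = -37036/1089*v + 37036/363 to the basis.

The other S-polynomials (S(f_2,f_3), S(f_1,h_4), S(f_2,h_4), S(f_3,h_4), S(f_1,h_5), S(f_2,h_5), S(f_3,h_5), S(h_4,h_5)) all reduce to 0 modulo the current basis, so we have a Gröbner basis.
Inter-reduce: drop elements whose leading term is divisible by another's, tail-reduce, and make monic.
Reduced Gröbner basis: {u + 1, v - 3}.

From the last basis element, v - 3 = 0, so v takes values in {3}. Each choice, substituted upward through the basis, yields the corresponding point(s) of the solution set.
  v = 3: the earlier basis element becomes u + 1 = 0, giving u = -1 — point (-1, 3).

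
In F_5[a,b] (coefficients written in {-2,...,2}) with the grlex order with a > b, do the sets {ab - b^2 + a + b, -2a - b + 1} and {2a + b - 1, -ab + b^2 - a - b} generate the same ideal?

Yes, the ideals are equal.

Equality of ideals is decidable: compute both reduced Gröbner bases (unique for the ordering) and check whether they agree.
Buchberger on the first generating set:
f_1 = ab - b^2 + a + b, LT = ab.
f_2 = -2a - b + 1, LT = a.

S(f_1,f_2): lcm = ab. S = b^2 + a - b.
  leading term b^2: no divisor's leading term divides it; move b^2 to the remainder.
  leading term a: subtract (2)·f_2 from a - b → b - 2
  leading term b: no divisor's leading term divides it; move b to the remainder.
  leading term 1: no divisor's leading term divides it; move -2 to the remainder.
  remainder b^2 + b - 2 ≠ 0; add g_3 = b^2 + b - 2 to the basis.

S(f_1,g_3): lcm = ab^2. S = -b^3 + b^2 + 2a.
  leading term b^3: subtract (-b)·g_3 from -b^3 + b^2 + 2a → 2b^2 + 2a - 2b
  leading term b^2: subtract (2)·g_3 from 2b^2 + 2a - 2b → 2a + b - 1
  leading term a: subtract (-1)·f_2 from 2a + b - 1 → 0
  remainder 0.

S(f_2,g_3): leading monomials are coprime, so the S-polynomial reduces to 0 (Buchberger's first criterion).
Every S-polynomial of the final basis reduces to 0, so we have a Gröbner basis.
Inter-reduce: drop elements whose leading term is divisible by another's, tail-reduce, and make monic.
Reduced Gröbner basis: {b^2 + b - 2, a - 2b + 2}.

Buchberger on the second generating set:
h_1 = 2a + b - 1, LT = a.
h_2 = -ab + b^2 - a - b, LT = ab.

S(h_1,h_2): lcm = ab. S = -b^2 - a + b.
  leading term b^2: no divisor's leading term divides it; move -b^2 to the remainder.
  leading term a: subtract (2)·h_1 from -a + b → -b + 2
  leading term b: no divisor's leading term divides it; move -b to the remainder.
  leading term 1: no divisor's leading term divides it; move 2 to the remainder.
  remainder -b^2 - b + 2 ≠ 0; add k_3 = -b^2 - b + 2 to the basis.

S(h_1,k_3): leading monomials are coprime, so the S-polynomial reduces to 0 (Buchberger's first criterion).
S(h_2,k_3): lcm = ab^2. S = -b^3 + b^2 + 2a.
  leading term b^3: subtract (b)·k_3 from -b^3 + b^2 + 2a → 2b^2 + 2a - 2b
  leading term b^2: subtract (-2)·k_3 from 2b^2 + 2a - 2b → 2a + b - 1
  leading term a: subtract (1)·h_1 from 2a + b - 1 → 0
  remainder 0.

Every S-polynomial of the final basis reduces to 0, so we have a Gröbner basis.
Inter-reduce: drop elements whose leading term is divisible by another's, tail-reduce, and make monic.
Reduced Gröbner basis: {b^2 + b - 2, a - 2b + 2}.

These coincide, so the ideals are equal.
The choice of monomial ordering does not affect the verdict — as long as both bases are computed under the same ordering, their equality decides ideal equality.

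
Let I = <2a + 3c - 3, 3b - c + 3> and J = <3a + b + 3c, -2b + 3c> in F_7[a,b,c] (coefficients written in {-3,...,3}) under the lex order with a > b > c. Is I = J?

No, the ideals differ.

Since reduced Gröbner bases are canonical representatives of ideals under a given ordering, it suffices to compute and compare them.
Buchberger on the first generating set:
f_1 = 2a + 3c - 3, LT = a.
f_2 = 3b - c + 3, LT = b.

The S-polynomials (S(f_1,f_2)) all reduce to 0 modulo the current basis, so we have a Gröbner basis.
Inter-reduce: drop elements whose leading term is divisible by another's, tail-reduce, and make monic.
Reduced Gröbner basis: {a - 2c + 2, b + 2c + 1}.

Buchberger on the second generating set:
h_1 = 3a + b + 3c, LT = a.
h_2 = -2b + 3c, LT = b.

The S-polynomials (S(h_1,h_2)) all reduce to 0 modulo the current basis, so we have a Gröbner basis.
Inter-reduce: drop elements whose leading term is divisible by another's, tail-reduce, and make monic.
Reduced Gröbner basis: {a - 2c, b + 2c}.

The bases are distinct; the ideals are different.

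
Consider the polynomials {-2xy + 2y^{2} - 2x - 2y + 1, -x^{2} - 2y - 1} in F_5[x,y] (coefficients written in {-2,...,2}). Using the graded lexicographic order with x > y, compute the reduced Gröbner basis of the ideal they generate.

G = {y^{3} - y^{2} - 2y, x^{2} + 2y + 1, xy - y^{2} + x + y + 2}

This is the nonlinear analogue of row-reducing a linear system.

f_1 = -2xy + 2y^{2} - 2x - 2y + 1, LT = xy.
f_2 = -x^{2} - 2y - 1, LT = x^{2}.

S(f_1,f_2): lcm = x^{2}y. S = -xy^{2} + x^{2} + xy - 2y^{2} + 2x - y.
  leading term xy^{2}: subtract (-2y)·f_1 from -xy^{2} + x^{2} + xy - 2y^{2} + 2x - y → -y^{3} + x^{2} + 2xy - y^{2} + 2x + y
  leading term y^{3}: no divisor's leading term divides it; move -y^{3} to the remainder.
  leading term x^{2}: subtract (-1)·f_2 from x^{2} + 2xy - y^{2} + 2x + y → 2xy - y^{2} + 2x - y - 1
  leading term xy: subtract (-1)·f_1 from 2xy - y^{2} + 2x - y - 1 → y^{2} + 2y
  leading term y^{2}: no divisor's leading term divides it; move y^{2} to the remainder.
  leading term y: no divisor's leading term divides it; move 2y to the remainder.
  remainder -y^{3} + y^{2} + 2y ≠ 0; add g_3 = -y^{3} + y^{2} + 2y to the basis.

The other S-polynomials (S(f_1,g_3), S(f_2,g_3)) all reduce to 0 modulo the current basis, so we have a Gröbner basis.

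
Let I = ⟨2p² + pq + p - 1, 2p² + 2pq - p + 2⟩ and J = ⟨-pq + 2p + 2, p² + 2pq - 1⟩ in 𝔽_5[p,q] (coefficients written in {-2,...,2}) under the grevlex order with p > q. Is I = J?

Yes, the ideals are equal.

Since reduced Gröbner bases are canonical representatives of ideals under a given ordering, it suffices to compute and compare them.
Buchberger on the first generating set:
f_1 = 2p² + pq + p - 1, LT = p².
f_2 = 2p² + 2pq - p + 2, LT = p².

S(f_1,f_2): lcm = p². S = 2pq + p + 1.
  leading term pq: no divisor's leading term divides it; move 2pq to the remainder.
  leading term p: no divisor's leading term divides it; move p to the remainder.
  leading term 1: no divisor's leading term divides it; move 1 to the remainder.
  remainder 2pq + p + 1 ≠ 0; add g_3 = 2pq + p + 1 to the basis.

S(f_1,g_3): lcm = p²q. S = -2pq² + 2p² - 2pq + 2p + 2q.
  leading term pq²: subtract (-q)·g_3 from -2pq² + 2p² - 2pq + 2p + 2q → 2p² - pq + 2p - 2q
  leading term p²: subtract (1)·f_1 from 2p² - pq + 2p - 2q → -2pq + p - 2q + 1
  leading term pq: subtract (-1)·g_3 from -2pq + p - 2q + 1 → 2p - 2q + 2
  leading term p: no divisor's leading term divides it; move 2p to the remainder.
  leading term q: no divisor's leading term divides it; move -2q to the remainder.
  leading term 1: no divisor's leading term divides it; move 2 to the remainder.
  remainder 2p - 2q + 2 ≠ 0; add g_4 = 2p - 2q + 2 to the basis.

S(f_2,g_3): lcm = p²q. S = pq² + 2p² + 2pq + 2p + q.
  leading term pq²: subtract (-2q)·g_3 from pq² + 2p² + 2pq + 2p + q → 2p² - pq + 2p - 2q
  leading term p²: subtract (1)·f_1 from 2p² - pq + 2p - 2q → -2pq + p - 2q + 1
  leading term pq: subtract (-1)·g_3 from -2pq + p - 2q + 1 → 2p - 2q + 2
  leading term p: subtract (1)·g_4 from 2p - 2q + 2 → 0
  remainder 0.

S(f_1,g_4): lcm = p². S = -pq + 2p + 2.
  leading term pq: subtract (2)·g_3 from -pq + 2p + 2 → 0
  remainder 0.

S(f_2,g_4): lcm = p². S = 2pq + p + 1.
  leading term pq: subtract (1)·g_3 from 2pq + p + 1 → 0
  remainder 0.

S(g_3,g_4): lcm = pq. S = q² - 2p - q - 2.
  leading term q²: no divisor's leading term divides it; move q² to the remainder.
  leading term p: subtract (-1)·g_4 from -2p - q - 2 → 2q
  leading term q: no divisor's leading term divides it; move 2q to the remainder.
  remainder q² + 2q ≠ 0; add g_5 = q² + 2q to the basis.

S(f_1,g_5): leading monomials are coprime, so the S-polynomial reduces to 0 (Buchberger's first criterion).
S(f_2,g_5): leading monomials are coprime, so the S-polynomial reduces to 0 (Buchberger's first criterion).
S(g_3,g_5): lcm = pq². S = pq - 2q.
  leading term pq: subtract (-2)·g_3 from pq - 2q → 2p - 2q + 2
  leading term p: subtract (1)·g_4 from 2p - 2q + 2 → 0
  remainder 0.

S(g_4,g_5): leading monomials are coprime, so the S-polynomial reduces to 0 (Buchberger's first criterion).
Every S-polynomial of the final basis reduces to 0, so we have a Gröbner basis.
Inter-reduce: drop elements whose leading term is divisible by another's, tail-reduce, and make monic.
Reduced Gröbner basis: {q² + 2q, p - q + 1}.

Buchberger on the second generating set:
h_1 = -pq + 2p + 2, LT = pq.
h_2 = p² + 2pq - 1, LT = p².

S(h_1,h_2): lcm = p²q. S = -2pq² - 2p² - 2p + q.
  leading term pq²: subtract (2q)·h_1 from -2pq² - 2p² - 2p + q → -2p² + pq - 2p + 2q
  leading term p²: subtract (-2)·h_2 from -2p² + pq - 2p + 2q → -2p + 2q - 2
  leading term p: no divisor's leading term divides it; move -2p to the remainder.
  leading term q: no divisor's leading term divides it; move 2q to the remainder.
  leading term 1: no divisor's leading term divides it; move -2 to the remainder.
  remainder -2p + 2q - 2 ≠ 0; add k_3 = -2p + 2q - 2 to the basis.

S(h_1,k_3): lcm = pq. S = q² - 2p - q - 2.
  leading term q²: no divisor's leading term divides it; move q² to the remainder.
  leading term p: subtract (1)·k_3 from -2p - q - 2 → 2q
  leading term q: no divisor's leading term divides it; move 2q to the remainder.
  remainder q² + 2q ≠ 0; add k_4 = q² + 2q to the basis.

S(h_2,k_3): lcm = p². S = -2pq - p - 1.
  leading term pq: subtract (2)·h_1 from -2pq - p - 1 → 0
  remainder 0.

S(h_1,k_4): lcm = pq². S = pq - 2q.
  leading term pq: subtract (-1)·h_1 from pq - 2q → 2p - 2q + 2
  leading term p: subtract (-1)·k_3 from 2p - 2q + 2 → 0
  remainder 0.

S(h_2,k_4): leading monomials are coprime, so the S-polynomial reduces to 0 (Buchberger's first criterion).
S(k_3,k_4): leading monomials are coprime, so the S-polynomial reduces to 0 (Buchberger's first criterion).
Every S-polynomial of the final basis reduces to 0, so we have a Gröbner basis.
Inter-reduce: drop elements whose leading term is divisible by another's, tail-reduce, and make monic.
Reduced Gröbner basis: {q² + 2q, p - q + 1}.

These coincide, so the ideals are equal.
The same test decides containment: I ⊆ J iff every generator of I reduces to 0 modulo a Gröbner basis of J.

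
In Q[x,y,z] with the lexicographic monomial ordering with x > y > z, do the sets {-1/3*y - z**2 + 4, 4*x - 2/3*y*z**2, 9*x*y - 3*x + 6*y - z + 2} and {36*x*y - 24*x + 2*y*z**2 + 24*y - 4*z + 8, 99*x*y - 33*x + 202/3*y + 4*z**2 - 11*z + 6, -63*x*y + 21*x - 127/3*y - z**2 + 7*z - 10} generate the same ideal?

Yes, the ideals are equal.

Equality of ideals is decidable: compute both reduced Gröbner bases (unique for the ordering) and check whether they agree.
Buchberger on the first generating set:
f_1 = -1/3*y - z**2 + 4, LT = y.
f_2 = 4*x - 2/3*y*z**2, LT = x.
f_3 = 9*x*y - 3*x + 6*y - z + 2, LT = x*y.

S(f_1,f_3): lcm = x*y. S = 3*x*z**2 - 35/3*x - 2/3*y + 1/9*z - 2/9.
  reduce S modulo (f_1, f_2, f_3):
  remainder -3/2*z**6 + 71/6*z**4 - 64/3*z**2 + 1/9*z - 74/9 ≠ 0; add g_4 = -3/2*z**6 + 71/6*z**4 - 64/3*z**2 + 1/9*z - 74/9 to the basis.

The other S-polynomials (S(f_1,f_2), S(f_2,f_3), S(f_1,g_4), S(f_2,g_4), S(f_3,g_4)) all reduce to 0 modulo the current basis, so we have a Gröbner basis.
Inter-reduce: drop elements whose leading term is divisible by another's, tail-reduce, and make monic.
Reduced Gröbner basis: {x + 1/2*z**4 - 2*z**2, y + 3*z**2 - 12, z**6 - 71/9*z**4 + 128/9*z**2 - 2/27*z + 148/27}.

Buchberger on the second generating set:
h_1 = 36*x*y - 24*x + 2*y*z**2 + 24*y - 4*z + 8, LT = x*y.
h_2 = 99*x*y - 33*x + 202/3*y + 4*z**2 - 11*z + 6, LT = x*y.
h_3 = -63*x*y + 21*x - 127/3*y - z**2 + 7*z - 10, LT = x*y.

S(h_1,h_2): lcm = x*y. S = -1/3*x + 1/18*y*z**2 - 4/297*y - 4/99*z**2 + 16/99.
  reduce S modulo (h_1, h_2, h_3):
  remainder -1/3*x + 1/18*y*z**2 - 4/297*y - 4/99*z**2 + 16/99 ≠ 0; add k_4 = -1/3*x + 1/18*y*z**2 - 4/297*y - 4/99*z**2 + 16/99 to the basis.

S(h_1,h_3): lcm = x*y. S = -1/3*x + 1/18*y*z**2 - 1/189*y - 1/63*z**2 + 4/63.
  reduce S modulo (h_1, h_2, h_3, k_4):
  remainder 17/2079*y + 17/693*z**2 - 68/693 ≠ 0; add k_5 = 17/2079*y + 17/693*z**2 - 68/693 to the basis.

S(h_1,k_4): lcm = x*y. S = -2/3*x + 1/6*y**2*z**2 - 4/99*y**2 - 13/198*y*z**2 + 38/33*y - 1/9*z + 2/9.
  reduce S modulo (h_1, h_2, h_3, k_4, k_5):
  remainder 3/2*z**6 - 71/6*z**4 + 64/3*z**2 - 1/9*z + 74/9 ≠ 0; add k_6 = 3/2*z**6 - 71/6*z**4 + 64/3*z**2 - 1/9*z + 74/9 to the basis.

The other S-polynomials (S(h_2,h_3), S(h_2,k_4), S(h_3,k_4), S(h_1,k_5), S(h_2,k_5), S(h_3,k_5), S(k_4,k_5), S(h_1,k_6), S(h_2,k_6), S(h_3,k_6), S(k_4,k_6), S(k_5,k_6)) all reduce to 0 modulo the current basis, so we have a Gröbner basis.
Inter-reduce: drop elements whose leading term is divisible by another's, tail-reduce, and make monic.
Reduced Gröbner basis: {x + 1/2*z**4 - 2*z**2, y + 3*z**2 - 12, z**6 - 71/9*z**4 + 128/9*z**2 - 2/27*z + 148/27}.

Same reduced basis, so the two generating sets span the same ideal.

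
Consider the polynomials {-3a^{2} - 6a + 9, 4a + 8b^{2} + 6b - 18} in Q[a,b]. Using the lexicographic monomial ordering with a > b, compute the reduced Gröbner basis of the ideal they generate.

G = {a + 2b^{2} + \tfrac{3}{2}b - \tfrac{9}{2}, b^{4} + \tfrac{3}{2}b^{3} - \tfrac{79}{16}b^{2} - \tfrac{33}{8}b + \tfrac{105}{16}}

Buchberger's algorithm terminates because the ascending chain of leading-term ideals stabilizes.

f_1 = -3a^{2} - 6a + 9, LT = a^{2}.
f_2 = 4a + 8b^{2} + 6b - 18, LT = a.

S(f_1,f_2): lcm = a^{2}. S = -2ab^{2} - \tfrac{3}{2}ab + \tfrac{13}{2}a - 3.
  reduce S modulo (f_1, f_2):
  remainder 4b^{4} + 6b^{3} - \tfrac{79}{4}b^{2} - \tfrac{33}{2}b + \tfrac{105}{4} ≠ 0; add g_3 = 4b^{4} + 6b^{3} - \tfrac{79}{4}b^{2} - \tfrac{33}{2}b + \tfrac{105}{4} to the basis.

The other S-polynomials (S(f_1,g_3), S(f_2,g_3)) all reduce to 0 modulo the current basis, so we have a Gröbner basis.
Inter-reduce: drop elements whose leading term is divisible by another's, tail-reduce, and make monic.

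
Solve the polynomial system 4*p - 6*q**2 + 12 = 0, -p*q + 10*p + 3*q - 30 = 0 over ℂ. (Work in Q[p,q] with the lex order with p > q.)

Compute a lex Gröbner basis by Buchberger's algorithm.
f_1 = 4*p - 6*q**2 + 12, LT = p.
f_2 = -p*q + 10*p + 3*q - 30, LT = p*q.

S(f_1,f_2): lcm = p*q. S = 10*p - 3/2*q**3 + 6*q - 30.
  leading term p: subtract (5/2)·f_1 from 10*p - 3/2*q**3 + 6*q - 30 → -3/2*q**3 + 15*q**2 + 6*q - 60
  leading term q**3: no divisor's leading term divides it; move -3/2*q**3 to the remainder.
  leading term q**2: no divisor's leading term divides it; move 15*q**2 to the remainder.
  leading term q: no divisor's leading term divides it; move 6*q to the remainder.
  leading term 1: no divisor's leading term divides it; move -60 to the remainder.
  remainder -3/2*q**3 + 15*q**2 + 6*q - 60 ≠ 0; add h_3 = -3/2*q**3 + 15*q**2 + 6*q - 60 to the basis.

The other S-polynomials (S(f_1,h_3), S(f_2,h_3)) all reduce to 0 modulo the current basis, so we have a Gröbner basis.
Inter-reduce: drop elements whose leading term is divisible by another's, tail-reduce, and make monic.
Reduced Gröbner basis: {p - 3/2*q**2 + 3, q**3 - 10*q**2 - 4*q + 40}.

A lex Gröbner basis eliminates variables successively. Here q**3 - 10*q**2 - 4*q + 40 depends only on q, with roots {-2, 2, 10}; lifting each root through the earlier basis elements recovers the full solutions.
  q = -2: the earlier basis element becomes p - 3 = 0, giving p = 3 — point (3, -2).
  q = 2: the earlier basis element becomes p - 3 = 0, giving p = 3 — point (3, 2).
  q = 10: the earlier basis element becomes p - 147 = 0, giving p = 147 — point (147, 10).

{(3, -2), (3, 2), (147, 10)}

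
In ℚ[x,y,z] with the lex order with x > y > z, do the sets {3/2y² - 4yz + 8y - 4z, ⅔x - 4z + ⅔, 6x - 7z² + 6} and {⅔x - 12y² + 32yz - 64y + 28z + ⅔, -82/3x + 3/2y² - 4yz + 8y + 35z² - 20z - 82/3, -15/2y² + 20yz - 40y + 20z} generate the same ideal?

Since reduced Gröbner bases are canonical representatives of ideals under a given ordering, it suffices to compute and compare them.
Buchberger on the first generating set:
f_1 = 3/2y² - 4yz + 8y - 4z, LT = y².
f_2 = ⅔x - 4z + ⅔, LT = x.
f_3 = 6x - 7z² + 6, LT = x.

S(f_2,f_3): lcm = x. S = 7/6z² - 6z.
  leading term z²: no divisor's leading term divides it; move 7/6z² to the remainder.
  leading term z: no divisor's leading term divides it; move -6z to the remainder.
  remainder 7/6z² - 6z ≠ 0; add g_4 = 7/6z² - 6z to the basis.

The other S-polynomials (S(f_1,f_2), S(f_1,f_3), S(f_1,g_4), S(f_2,g_4), S(f_3,g_4)) all reduce to 0 modulo the current basis, so we have a Gröbner basis.
Inter-reduce: drop elements whose leading term is divisible by another's, tail-reduce, and make monic.
Reduced Gröbner basis: {x - 6z + 1, y² - 8/3yz + 16/3y - 8/3z, z² - 36/7z}.

Buchberger on the second generating set:
h_1 = ⅔x - 12y² + 32yz - 64y + 28z + ⅔, LT = x.
h_2 = -82/3x + 3/2y² - 4yz + 8y + 35z² - 20z - 82/3, LT = x.
h_3 = -15/2y² + 20yz - 40y + 20z, LT = y².

S(h_1,h_2): lcm = x. S = -2943/164y² + 1962/41yz - 3924/41y + 105/82z² + 1692/41z.
  leading term y²: subtract (981/410)·h_3 from -2943/164y² + 1962/41yz - 3924/41y + 105/82z² + 1692/41z → 105/82z² - 270/41z
  leading term z²: no divisor's leading term divides it; move 105/82z² to the remainder.
  leading term z: no divisor's leading term divides it; move -270/41z to the remainder.
  remainder 105/82z² - 270/41z ≠ 0; add k_4 = 105/82z² - 270/41z to the basis.

The other S-polynomials (S(h_1,h_3), S(h_2,h_3), S(h_1,k_4), S(h_2,k_4), S(h_3,k_4)) all reduce to 0 modulo the current basis, so we have a Gröbner basis.
Inter-reduce: drop elements whose leading term is divisible by another's, tail-reduce, and make monic.
Reduced Gröbner basis: {x - 6z + 1, y² - 8/3yz + 16/3y - 8/3z, z² - 36/7z}.

The two bases agree; hence the ideals are identical.

Yes, the ideals are equal.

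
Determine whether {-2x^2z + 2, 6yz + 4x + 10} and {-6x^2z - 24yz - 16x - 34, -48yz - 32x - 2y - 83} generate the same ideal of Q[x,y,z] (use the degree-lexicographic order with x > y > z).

Since reduced Gröbner bases are canonical representatives of ideals under a given ordering, it suffices to compute and compare them.
Buchberger on the first generating set:
f_1 = -2x^2z + 2, LT = x^2z.
f_2 = 6yz + 4x + 10, LT = yz.

S(f_1,f_2): lcm = x^2yz. S = -2/3x^3 - 5/3x^2 - y.
  reduce S modulo (f_1, f_2):
  remainder -2/3x^3 - 5/3x^2 - y ≠ 0; add g_3 = -2/3x^3 - 5/3x^2 - y to the basis.

The other S-polynomials (S(f_1,g_3), S(f_2,g_3)) all reduce to 0 modulo the current basis, so we have a Gröbner basis.
Inter-reduce: drop elements whose leading term is divisible by another's, tail-reduce, and make monic.
Reduced Gröbner basis: {x^3 + 5/2x^2 + 3/2y, x^2z - 1, yz + 2/3x + 5/3}.

Buchberger on the second generating set:
h_1 = -6x^2z - 24yz - 16x - 34, LT = x^2z.
h_2 = -48yz - 32x - 2y - 83, LT = yz.

S(h_1,h_2): lcm = x^2yz. S = -2/3x^3 - 1/24x^2y + 4y^2z - 83/48x^2 + 8/3xy + 17/3y.
  reduce S modulo (h_1, h_2):
  remainder -2/3x^3 - 1/24x^2y - 83/48x^2 - 1/6y^2 - 5/4y ≠ 0; add k_3 = -2/3x^3 - 1/24x^2y - 83/48x^2 - 1/6y^2 - 5/4y to the basis.

The other S-polynomials (S(h_1,k_3), S(h_2,k_3)) all reduce to 0 modulo the current basis, so we have a Gröbner basis.
Inter-reduce: drop elements whose leading term is divisible by another's, tail-reduce, and make monic.
Reduced Gröbner basis: {x^3 + 1/16x^2y + 83/32x^2 + 1/4y^2 + 15/8y, x^2z - 1/6y - 5/4, yz + 2/3x + 1/24y + 83/48}.

The bases are distinct; the ideals are different.
The choice of monomial ordering does not affect the verdict — as long as both bases are computed under the same ordering, their equality decides ideal equality.

No, the ideals differ.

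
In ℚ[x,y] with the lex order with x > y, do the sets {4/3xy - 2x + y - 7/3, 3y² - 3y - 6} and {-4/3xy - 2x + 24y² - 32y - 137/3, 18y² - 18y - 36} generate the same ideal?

No, the ideals differ.

Two ideals are equal iff their reduced Gröbner bases coincide (the reduced basis is unique for a fixed ordering).
Buchberger on the first generating set:
f_1 = 4/3xy - 2x + y - 7/3, LT = xy.
f_2 = 3y² - 3y - 6, LT = y².

S(f_1,f_2): lcm = xy². S = -½xy + 2x + ¾y² - 7/4y.
  reduce S modulo (f_1, f_2):
  remainder 5/4x - ⅝y + ⅝ ≠ 0; add g_3 = 5/4x - ⅝y + ⅝ to the basis.

The other S-polynomials (S(f_1,g_3), S(f_2,g_3)) all reduce to 0 modulo the current basis, so we have a Gröbner basis.
Inter-reduce: drop elements whose leading term is divisible by another's, tail-reduce, and make monic.
Reduced Gröbner basis: {x - ½y + ½, y² - y - 2}.

Buchberger on the second generating set:
h_1 = -4/3xy - 2x + 24y² - 32y - 137/3, LT = xy.
h_2 = 18y² - 18y - 36, LT = y².

S(h_1,h_2): lcm = xy². S = 5/2xy + 2x - 18y³ + 24y² + 137/4y.
  reduce S modulo (h_1, h_2):
  remainder -7/4x - 43/4y + 131/8 ≠ 0; add k_3 = -7/4x - 43/4y + 131/8 to the basis.

The other S-polynomials (S(h_1,k_3), S(h_2,k_3)) all reduce to 0 modulo the current basis, so we have a Gröbner basis.
Inter-reduce: drop elements whose leading term is divisible by another's, tail-reduce, and make monic.
Reduced Gröbner basis: {x + 43/7y - 131/14, y² - y - 2}.

The bases are distinct; the ideals are different.
The choice of monomial ordering does not affect the verdict — as long as both bases are computed under the same ordering, their equality decides ideal equality.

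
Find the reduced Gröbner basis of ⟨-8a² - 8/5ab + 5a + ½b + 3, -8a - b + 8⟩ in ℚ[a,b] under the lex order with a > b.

G = {a + ⅛b - 1, b² + 11/3b}

f_1 = -8a² - 8/5ab + 5a + ½b + 3, LT = a².
f_2 = -8a - b + 8, LT = a.

S(f_1,f_2): lcm = a². S = 3/40ab + ⅜a - 1/16b - ⅜.
  leading term ab: subtract (-3/320b)·f_2 from 3/40ab + ⅜a - 1/16b - ⅜ → ⅜a - 3/320b² + 1/80b - ⅜
  leading term a: subtract (-3/64)·f_2 from ⅜a - 3/320b² + 1/80b - ⅜ → -3/320b² - 11/320b
  leading term b²: no divisor's leading term divides it; move -3/320b² to the remainder.
  leading term b: no divisor's leading term divides it; move -11/320b to the remainder.
  remainder -3/320b² - 11/320b ≠ 0; add g_3 = -3/320b² - 11/320b to the basis.

The other S-polynomials (S(f_1,g_3), S(f_2,g_3)) all reduce to 0 modulo the current basis, so we have a Gröbner basis.
Inter-reduce: drop elements whose leading term is divisible by another's, tail-reduce, and make monic.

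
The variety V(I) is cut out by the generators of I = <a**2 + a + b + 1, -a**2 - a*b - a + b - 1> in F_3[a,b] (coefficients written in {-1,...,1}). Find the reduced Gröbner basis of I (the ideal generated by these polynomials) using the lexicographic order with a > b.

f_1 = a**2 + a + b + 1, LT = a**2.
f_2 = -a**2 - a*b - a + b - 1, LT = a**2.

S(f_1,f_2): lcm = a**2. S = -a*b - b.
  reduce S modulo (f_1, f_2):
  remainder -a*b - b ≠ 0; add g_3 = -a*b - b to the basis.

S(f_1,g_3): lcm = a**2*b. S = b**2 + b.
  reduce S modulo (f_1, f_2, g_3):
  remainder b**2 + b ≠ 0; add g_4 = b**2 + b to the basis.

The other S-polynomials (S(f_2,g_3), S(f_1,g_4), S(f_2,g_4), S(g_3,g_4)) all reduce to 0 modulo the current basis, so we have a Gröbner basis.
Inter-reduce: drop elements whose leading term is divisible by another's, tail-reduce, and make monic.

G = {a**2 + a + b + 1, a*b + b, b**2 + b}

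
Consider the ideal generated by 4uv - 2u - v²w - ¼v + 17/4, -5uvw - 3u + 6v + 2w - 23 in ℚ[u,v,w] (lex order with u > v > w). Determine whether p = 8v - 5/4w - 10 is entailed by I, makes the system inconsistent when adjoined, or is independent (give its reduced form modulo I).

First compute the reduced Gröbner basis of I by Buchberger's algorithm.
f_1 = 4uv - 2u - v²w - ¼v + 17/4, LT = uv.
f_2 = -5uvw - 3u + 6v + 2w - 23, LT = uvw.

S(f_1,f_2): lcm = uvw. S = -½uw - ⅗u - ¼v²w² - 1/16vw + 6/5v + 117/80w - 23/5.
  reduce S modulo (f_1, f_2):
  remainder -½uw - ⅗u - ¼v²w² - 1/16vw + 6/5v + 117/80w - 23/5 ≠ 0; add h_3 = -½uw - ⅗u - ¼v²w² - 1/16vw + 6/5v + 117/80w - 23/5 to the basis.

S(f_1,h_3): lcm = uvw. S = -6/5uv - ½uw - ½v³w² - ¼v²w² - ⅛v²w + 12/5v² + 229/80vw - 46/5v + 17/16w.
  reduce S modulo (f_1, f_2, h_3):
  remainder -½v³w² - 17/40v²w + 12/5v² + 117/40vw - 419/40v - ⅖w + 47/8 ≠ 0; add h_4 = -½v³w² - 17/40v²w + 12/5v² + 117/40vw - 419/40v - ⅖w + 47/8 to the basis.

The other S-polynomials (S(f_2,h_3), S(f_1,h_4), S(f_2,h_4), S(h_3,h_4)) all reduce to 0 modulo the current basis, so we have a Gröbner basis.
Inter-reduce: drop elements whose leading term is divisible by another's, tail-reduce, and make monic.
Reduced Gröbner basis: {uv - ½u - ¼v²w - 1/16v + 17/16, uw + 6/5u + ½v²w² + ⅛vw - 12/5v - 117/40w + 46/5, v³w² + 17/20v²w - 24/5v² - 117/20vw + 419/20v + ⅘w - 47/4}.
Label its elements g_1 = uv - ½u - ¼v²w - 1/16v + 17/16, g_2 = uw + 6/5u + ½v²w² + ⅛vw - 12/5v - 117/40w + 46/5, g_3 = v³w² + 17/20v²w - 24/5v² - 117/20vw + 419/20v + ⅘w - 47/4.

Reduce p = 8v - 5/4w - 10 modulo G:
  leading term v: no divisor's leading term divides it; move 8v to the remainder.
  leading term w: no divisor's leading term divides it; move -5/4w to the remainder.
  leading term 1: no divisor's leading term divides it; move -10 to the remainder.
  normal form = 8v - 5/4w - 10.
The normal form is nonzero, so p ∉ I. Since p minus its normal form lies in I, I + (p) = I + (r) where r = 8v - 5/4w - 10; decide whether this ideal is the whole ring.
Run Buchberger on G together with r (pairs among the g_i already reduce to 0 since G is a Gröbner basis):
g_1 = uv - ½u - ¼v²w - 1/16v + 17/16, LT = uv.
g_2 = uw + 6/5u + ½v²w² + ⅛vw - 12/5v - 117/40w + 46/5, LT = uw.
g_3 = v³w² + 17/20v²w - 24/5v² - 117/20vw + 419/20v + ⅘w - 47/4, LT = v³w².
r = 8v - 5/4w - 10, LT = v.

S(g_1,r): lcm = uv. S = 5/32uw + ¾u - ¼v²w - 1/16v + 17/16.
  reduce S modulo (g_1, g_2, g_3, r):
  remainder 9/16u - 125/65536w⁴ - 75/2048w³ - 1825/8192w² + 93/1024w + 1/64 ≠ 0; add m_5 = 9/16u - 125/65536w⁴ - 75/2048w³ - 1825/8192w² + 93/1024w + 1/64 to the basis.

S(g_3,r): lcm = v³w². S = 5/32v²w³ + 5/4v²w² + 17/20v²w - 24/5v² - 117/20vw + 419/20v + ⅘w - 47/4.
  reduce S modulo (g_1, g_2, g_3, r, m_5):
  remainder 125/32768w⁵ + 375/4096w⁴ + 3085/4096w³ + 321/256w² - 2423/640w + 111/16 ≠ 0; add m_6 = 125/32768w⁵ + 375/4096w⁴ + 3085/4096w³ + 321/256w² - 2423/640w + 111/16 to the basis.

The other S-polynomials (S(g_1,g_2), S(g_1,g_3), S(g_2,g_3), S(g_2,r), S(g_1,m_5), S(g_2,m_5), S(g_3,m_5), S(r,m_5), S(g_1,m_6), S(g_2,m_6), S(g_3,m_6), S(r,m_6), S(m_5,m_6)) all reduce to 0 modulo the current basis, so we have a Gröbner basis.
Inter-reduce: drop elements whose leading term is divisible by another's, tail-reduce, and make monic.
Reduced Gröbner basis: {u - 125/36864w⁴ - 25/384w³ - 1825/4608w² + 31/192w + 1/36, v - 5/32w - 5/4, w⁵ + 24w⁴ + 4936/25w³ + 41088/125w² - 620288/625w + 227328/125}.
The reduced Gröbner basis of I + (p) is {u - 125/36864w⁴ - 25/384w³ - 1825/4608w² + 31/192w + 1/36, v - 5/32w - 5/4, w⁵ + 24w⁴ + 4936/25w³ + 41088/125w² - 620288/625w + 227328/125} ≠ {1}, a proper ideal, so the enlarged system stays consistent: p is independent of I, with normal form 8v - 5/4w - 10.

The remainder on division by a Gröbner basis is unique — it is the normal form.

8v - 5/4w - 10 is independent of I; its normal form modulo I is 8v - 5/4w - 10.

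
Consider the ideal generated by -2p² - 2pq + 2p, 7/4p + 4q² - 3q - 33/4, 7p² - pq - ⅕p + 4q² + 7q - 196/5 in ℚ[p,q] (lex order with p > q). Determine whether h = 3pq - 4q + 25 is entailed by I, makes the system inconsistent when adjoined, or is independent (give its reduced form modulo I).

First compute the reduced Gröbner basis of I by Buchberger's algorithm.
f_1 = -2p² - 2pq + 2p, LT = p².
f_2 = 7/4p + 4q² - 3q - 33/4, LT = p.
f_3 = 7p² - pq - ⅕p + 4q² + 7q - 196/5, LT = p².

S(f_1,f_2): lcm = p². S = -16/7pq² + 19/7pq + 26/7p.
  leading term pq²: subtract (-64/49q²)·f_2 from -16/7pq² + 19/7pq + 26/7p → 19/7pq + 26/7p + 256/49q⁴ - 192/49q³ - 528/49q²
  leading term pq: subtract (76/49q)·f_2 from 19/7pq + 26/7p + 256/49q⁴ - 192/49q³ - 528/49q² → 26/7p + 256/49q⁴ - 496/49q³ - 300/49q² + 627/49q
  leading term p: subtract (104/49)·f_2 from 26/7p + 256/49q⁴ - 496/49q³ - 300/49q² + 627/49q → 256/49q⁴ - 496/49q³ - 716/49q² + 939/49q + 858/49
  leading term q⁴: no divisor's leading term divides it; move 256/49q⁴ to the remainder.
  leading term q³: no divisor's leading term divides it; move -496/49q³ to the remainder.
  leading term q²: no divisor's leading term divides it; move -716/49q² to the remainder.
  leading term q: no divisor's leading term divides it; move 939/49q to the remainder.
  leading term 1: no divisor's leading term divides it; move 858/49 to the remainder.
  remainder 256/49q⁴ - 496/49q³ - 716/49q² + 939/49q + 858/49 ≠ 0; add k_4 = 256/49q⁴ - 496/49q³ - 716/49q² + 939/49q + 858/49 to the basis.

S(f_1,f_3): lcm = p². S = 8/7pq - 34/35p - 4/7q² - q + 28/5.
  leading term pq: subtract (32/49q)·f_2 from 8/7pq - 34/35p - 4/7q² - q + 28/5 → -34/35p - 128/49q³ + 68/49q² + 215/49q + 28/5
  leading term p: subtract (-136/245)·f_2 from -34/35p - 128/49q³ + 68/49q² + 215/49q + 28/5 → -128/49q³ + 884/245q² + 667/245q + 50/49
  leading term q³: no divisor's leading term divides it; move -128/49q³ to the remainder.
  leading term q²: no divisor's leading term divides it; move 884/245q² to the remainder.
  leading term q: no divisor's leading term divides it; move 667/245q to the remainder.
  leading term 1: no divisor's leading term divides it; move 50/49 to the remainder.
  remainder -128/49q³ + 884/245q² + 667/245q + 50/49 ≠ 0; add k_5 = -128/49q³ + 884/245q² + 667/245q + 50/49 to the basis.

S(f_2,f_3): lcm = p². S = 16/7pq² - 11/7pq - 164/35p - 4/7q² - q + 28/5.
  leading term pq²: subtract (64/49q²)·f_2 from 16/7pq² - 11/7pq - 164/35p - 4/7q² - q + 28/5 → -11/7pq - 164/35p - 256/49q⁴ + 192/49q³ + 500/49q² - q + 28/5
  leading term pq: subtract (-44/49q)·f_2 from -11/7pq - 164/35p - 256/49q⁴ + 192/49q³ + 500/49q² - q + 28/5 → -164/35p - 256/49q⁴ + 368/49q³ + 368/49q² - 412/49q + 28/5
  leading term p: subtract (-656/245)·f_2 from -164/35p - 256/49q⁴ + 368/49q³ + 368/49q² - 412/49q + 28/5 → -256/49q⁴ + 368/49q³ + 4464/245q² - 4028/245q - 808/49
  leading term q⁴: subtract (-1)·k_4 from -256/49q⁴ + 368/49q³ + 4464/245q² - 4028/245q - 808/49 → -128/49q³ + 884/245q² + 667/245q + 50/49
  leading term q³: subtract (1)·k_5 from -128/49q³ + 884/245q² + 667/245q + 50/49 → 0
  remainder 0.

S(f_1,k_4): leading monomials are coprime, so the S-polynomial reduces to 0 (Buchberger's first criterion).
S(f_2,k_4): leading monomials are coprime, so the S-polynomial reduces to 0 (Buchberger's first criterion).
S(f_3,k_4): leading monomials are coprime, so the S-polynomial reduces to 0 (Buchberger's first criterion).
S(f_1,k_5): leading monomials are coprime, so the S-polynomial reduces to 0 (Buchberger's first criterion).
S(f_2,k_5): leading monomials are coprime, so the S-polynomial reduces to 0 (Buchberger's first criterion).
S(f_3,k_5): leading monomials are coprime, so the S-polynomial reduces to 0 (Buchberger's first criterion).
S(k_4,k_5): lcm = q⁴. S = -89/160q³ - 1123/640q² + 1039/256q + 429/128.
  leading term q³: subtract (4361/20480)·k_5 from -89/160q³ - 1123/640q² + 1039/256q + 429/128 → -64589/25600q² + 356237/102400q + 6419/2048
  leading term q²: no divisor's leading term divides it; move -64589/25600q² to the remainder.
  leading term q: no divisor's leading term divides it; move 356237/102400q to the remainder.
  leading term 1: no divisor's leading term divides it; move 6419/2048 to the remainder.
  remainder -64589/25600q² + 356237/102400q + 6419/2048 ≠ 0; add k_6 = -64589/25600q² + 356237/102400q + 6419/2048 to the basis.

S(f_1,k_6): leading monomials are coprime, so the S-polynomial reduces to 0 (Buchberger's first criterion).
S(f_2,k_6): leading monomials are coprime, so the S-polynomial reduces to 0 (Buchberger's first criterion).
S(f_3,k_6): leading monomials are coprime, so the S-polynomial reduces to 0 (Buchberger's first criterion).
S(k_4,k_6): lcm = q⁴. S = -82473/147632q³ - 918033/590528q² + 939/256q + 429/128.
  leading term q³: subtract (4041177/18896896)·k_5 from -82473/147632q³ - 918033/590528q² + 939/256q + 429/128 → -54947853/23621120q² + 291556629/94484480q + 29605239/9448448
  leading term q²: subtract (549478530/595962703)·k_6 from -54947853/23621120q² + 291556629/94484480q + 29605239/9448448 → -2653954281/21795207424q + 2653954281/10897603712
  leading term q: no divisor's leading term divides it; move -2653954281/21795207424q to the remainder.
  leading term 1: no divisor's leading term divides it; move 2653954281/10897603712 to the remainder.
  remainder -2653954281/21795207424q + 2653954281/10897603712 ≠ 0; add k_7 = -2653954281/21795207424q + 2653954281/10897603712 to the basis.

S(k_5,k_6): lcm = q³. S = -3527/1476320q² + 1181591/5905280q - 25/64.
  leading term q²: subtract (564320/595962703)·k_6 from -3527/1476320q² + 1181591/5905280q - 25/64 → 134038095/681100232q - 134038095/340550116
  leading term q: subtract (-160/99)·k_7 from 134038095/681100232q - 134038095/340550116 → 0
  remainder 0.

S(f_1,k_7): leading monomials are coprime, so the S-polynomial reduces to 0 (Buchberger's first criterion).
S(f_2,k_7): leading monomials are coprime, so the S-polynomial reduces to 0 (Buchberger's first criterion).
S(f_3,k_7): leading monomials are coprime, so the S-polynomial reduces to 0 (Buchberger's first criterion).
S(k_4,k_7): lcm = q⁴. S = 1/16q³ - 179/64q² + 939/256q + 429/128.
  leading term q³: subtract (-49/2048)·k_5 from 1/16q³ - 179/64q² + 939/256q + 429/128 → -6939/2560q² + 38227/10240q + 3457/1024
  leading term q²: subtract (69390/64589)·k_6 from -6939/2560q² + 38227/10240q + 3457/1024 → -10303/2362112q + 10303/1181056
  leading term q: subtract (95065781/2653954281)·k_7 from -10303/2362112q + 10303/1181056 → 0
  remainder 0.

S(k_5,k_7): lcm = q³. S = 99/160q² - 667/640q - 25/64.
  leading term q²: subtract (-15840/64589)·k_6 from 99/160q² - 667/640q - 25/64 → -27905/147632q + 27905/73816
  leading term q: subtract (4119670960/2653954281)·k_7 from -27905/147632q + 27905/73816 → 0
  remainder 0.

S(k_6,k_7): lcm = q². S = 22925/36908q - 22925/18454.
  leading term q: subtract (-13537854400/2653954281)·k_7 from 22925/36908q - 22925/18454 → 0
  remainder 0.

Every S-polynomial of the final basis reduces to 0, so we have a Gröbner basis.
Inter-reduce: drop elements whose leading term is divisible by another's, tail-reduce, and make monic.
Reduced Gröbner basis: {p + 1, q - 2}.
Label its elements g_1 = p + 1, g_2 = q - 2.

Reduce h = 3pq - 4q + 25 modulo G:
  leading term pq: subtract (3q)·g_1 from 3pq - 4q + 25 → -7q + 25
  leading term q: subtract (-7)·g_2 from -7q + 25 → 11
  leading term 1: no divisor's leading term divides it; move 11 to the remainder.
  normal form = 11.
The normal form is nonzero, so h ∉ I. Since h minus its normal form lies in I, I + (h) = I + (r) where r = 11; decide whether this ideal is the whole ring.
Here r = 11 is a nonzero constant, hence a unit: 1 ∈ I + (h), the Gröbner basis of I + (h) is {1}, and the enlarged system has no common solution — adjoining h is inconsistent.

Adjoining 3pq - 4q + 25 makes the ideal the whole ring: the system is inconsistent.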